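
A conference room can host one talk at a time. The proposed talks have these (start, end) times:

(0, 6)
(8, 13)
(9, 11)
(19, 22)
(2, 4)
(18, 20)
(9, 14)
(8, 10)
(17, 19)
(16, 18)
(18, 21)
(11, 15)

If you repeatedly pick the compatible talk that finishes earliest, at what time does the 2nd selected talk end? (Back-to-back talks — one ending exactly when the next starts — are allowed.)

10

Sorted by end: (2,4)  (0,6)  (8,10)  (9,11)  (8,13)  (9,14)  (11,15)  (16,18)  (17,19)  (18,20)  (18,21)  (19,22)
take (2,4); skip (0,6); take (8,10); skip (8,13); take (11,15); take (16,18); take (18,20).
Selected: (2,4) (8,10) (11,15) (16,18) (18,20)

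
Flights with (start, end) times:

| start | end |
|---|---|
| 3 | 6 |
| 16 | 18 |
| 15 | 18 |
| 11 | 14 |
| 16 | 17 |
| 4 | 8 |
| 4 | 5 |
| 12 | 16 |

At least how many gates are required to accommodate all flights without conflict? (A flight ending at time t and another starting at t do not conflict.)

Count concurrent intervals with a sweep; the peak is the room count.
starts: [3, 4, 4, 11, 12, 15, 16, 16]
ends:   [5, 6, 8, 14, 16, 17, 18, 18]
s3→1 s4→2 s4→3  — peak 3.

3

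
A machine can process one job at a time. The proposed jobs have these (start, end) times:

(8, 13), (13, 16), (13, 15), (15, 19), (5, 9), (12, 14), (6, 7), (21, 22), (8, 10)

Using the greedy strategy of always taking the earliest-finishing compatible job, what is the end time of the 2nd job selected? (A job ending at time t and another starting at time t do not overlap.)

10

By end time: (6,7), (5,9), (8,10), (8,13), (12,14), (13,15), (13,16), (15,19), (21,22).
Pick (6,7); next start ≥ 7 → (8,10); next start ≥ 10 → (12,14); next start ≥ 14 → (15,19); next start ≥ 19 → (21,22).
Selected: (6,7) (8,10) (12,14) (15,19) (21,22)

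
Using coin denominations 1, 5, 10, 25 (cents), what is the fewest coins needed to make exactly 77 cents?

77 − 3×25→2 − 2×1→0
Total coins = 3 + 2 = 5

5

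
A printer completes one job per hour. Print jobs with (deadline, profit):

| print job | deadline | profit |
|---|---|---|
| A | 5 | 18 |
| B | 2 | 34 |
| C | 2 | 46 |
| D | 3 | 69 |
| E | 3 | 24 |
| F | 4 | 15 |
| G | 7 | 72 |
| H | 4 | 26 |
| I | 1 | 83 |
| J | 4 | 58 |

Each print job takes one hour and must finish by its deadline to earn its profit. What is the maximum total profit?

346

Take jobs in profit order; each goes to the latest open slot no later than its deadline.
Profit order: I=83 G=72 D=69 J=58 C=46 B=34 H=26 E=24 A=18 F=15
Assign: I→slot 1, G→slot 7, D→slot 3, J→slot 4, C→slot 2, B skipped, H skipped, E skipped, A→slot 5, F skipped.
Slots: [1:I] [2:C] [3:D] [4:J] [5:A] [7:G]
Profit = 83 + 46 + 69 + 58 + 18 + 72 = 346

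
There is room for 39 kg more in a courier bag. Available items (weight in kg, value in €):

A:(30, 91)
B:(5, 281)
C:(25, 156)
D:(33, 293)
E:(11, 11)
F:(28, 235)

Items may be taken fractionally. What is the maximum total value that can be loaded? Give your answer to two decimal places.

582.39

Order: B (281/5=56.20) > D (293/33=8.88) > F (235/28=8.39) > C (156/25=6.24) > A (91/30=3.03) > E (11/11=1.00)
Fill: take B (5 @ 281) → take D (33 @ 293) → take 1/28 of F → 8.39; 39/39 used.
Total value = 582.39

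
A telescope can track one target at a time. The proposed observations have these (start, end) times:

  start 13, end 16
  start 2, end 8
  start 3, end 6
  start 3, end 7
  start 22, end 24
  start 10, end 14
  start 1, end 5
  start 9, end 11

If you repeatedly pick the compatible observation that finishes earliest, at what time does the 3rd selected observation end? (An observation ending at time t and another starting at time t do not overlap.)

Sort by end time and greedily take each interval whose start is ≥ the last chosen end.
By end time: (1,5), (3,6), (3,7), (2,8), (9,11), (10,14), (13,16), (22,24).
Pick (1,5); next start ≥ 5 → (9,11); next start ≥ 11 → (13,16); next start ≥ 16 → (22,24).
Selected: (1,5) (9,11) (13,16) (22,24)

16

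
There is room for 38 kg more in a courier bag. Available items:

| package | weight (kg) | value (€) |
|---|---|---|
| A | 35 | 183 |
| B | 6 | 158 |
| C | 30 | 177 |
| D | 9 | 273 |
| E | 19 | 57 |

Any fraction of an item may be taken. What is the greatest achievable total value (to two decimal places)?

566.70

Greedy by value/weight ratio, highest first.
Order: D (273/9=30.33) > B (158/6=26.33) > C (177/30=5.90) > A (183/35=5.23) > E (57/19=3.00)
Fill: take D (9 @ 273) → take B (6 @ 158) → take 23/30 of C → 135.70; 38/38 used.
Total value = 566.70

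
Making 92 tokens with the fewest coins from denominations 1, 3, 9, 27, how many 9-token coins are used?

92 = 3×27 + 1×9 + 2×1
Count of 9: 1

1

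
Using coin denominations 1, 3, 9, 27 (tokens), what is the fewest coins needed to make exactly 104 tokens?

Greedy: take as many of the largest coin as possible, then repeat with the remainder.
104 = 3×27 + 2×9 + 1×3 + 2×1
Total coins = 3 + 2 + 1 + 2 = 8

8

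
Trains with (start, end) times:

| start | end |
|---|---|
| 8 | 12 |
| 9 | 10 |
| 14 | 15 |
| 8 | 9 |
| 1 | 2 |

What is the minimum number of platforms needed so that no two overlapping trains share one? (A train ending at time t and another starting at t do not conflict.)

2

Count concurrent intervals with a sweep; the peak is the room count.
starts: [1, 8, 8, 9, 14]
ends:   [2, 9, 10, 12, 15]
s1→1 e2→0 s8→1 s8→2  — peak 2.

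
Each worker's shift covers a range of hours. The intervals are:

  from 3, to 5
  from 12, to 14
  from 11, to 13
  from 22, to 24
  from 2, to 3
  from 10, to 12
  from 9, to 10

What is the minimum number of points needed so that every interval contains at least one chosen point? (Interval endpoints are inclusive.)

4

Sort by right endpoint; whenever an interval is uncovered, place a point at its right end.
Sorted: [2,3] [3,5] [9,10] [10,12] [11,13] [12,14] [22,24]
{[2,3],[3,5]} hit by 3; {[9,10],[10,12]} hit by 10; {[11,13],[12,14]} hit by 13; {[22,24]} hit by 24.
Points: 3, 10, 13, 24 (4 total).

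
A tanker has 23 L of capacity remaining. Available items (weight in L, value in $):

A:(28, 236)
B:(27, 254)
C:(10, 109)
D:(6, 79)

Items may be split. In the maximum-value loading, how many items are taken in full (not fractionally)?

Greedy by value/weight ratio, highest first.
Order: D (79/6=13.17) > C (109/10=10.90) > B (254/27=9.41) > A (236/28=8.43)
Fill: take D (6 @ 79) → take C (10 @ 109) → take 7/27 of B → 65.85; 23/23 used.
2 item(s) taken whole; one partial (take 7/27 of B).

2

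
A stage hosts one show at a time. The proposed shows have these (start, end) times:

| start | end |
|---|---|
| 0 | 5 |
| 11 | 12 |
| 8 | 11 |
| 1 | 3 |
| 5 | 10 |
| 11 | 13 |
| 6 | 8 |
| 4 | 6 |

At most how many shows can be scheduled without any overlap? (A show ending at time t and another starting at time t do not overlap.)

Order by finish time; keep every interval that doesn't clash with the previous kept one.
Sorted by end: (1,3)  (0,5)  (4,6)  (6,8)  (5,10)  (8,11)  (11,12)  (11,13)
take (1,3); skip (0,5); take (4,6); take (6,8); take (8,11); take (11,12).
Selected 5 shows.

5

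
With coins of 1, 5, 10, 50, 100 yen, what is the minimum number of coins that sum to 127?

Use the largest denomination that fits, subtract, and repeat.
127 = 1×100 + 2×10 + 1×5 + 2×1
Total coins = 1 + 2 + 1 + 2 = 6

6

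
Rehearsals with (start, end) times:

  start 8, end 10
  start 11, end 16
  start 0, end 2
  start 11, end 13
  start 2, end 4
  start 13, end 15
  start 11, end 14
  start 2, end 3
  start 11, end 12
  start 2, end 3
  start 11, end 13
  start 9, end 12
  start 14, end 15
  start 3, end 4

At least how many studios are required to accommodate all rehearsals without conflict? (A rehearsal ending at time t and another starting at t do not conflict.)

6

The answer is the maximum number of intervals overlapping at any instant.
starts: [0, 2, 2, 2, 3, 8, 9, 11, 11, 11, 11, 11, 13, 14]
ends:   [2, 3, 3, 4, 4, 10, 12, 12, 13, 13, 14, 15, 15, 16]
s0→1 e2→0 s2→1 s2→2 s2→3 e3→2 e3→1 s3→2 e4→1 e4→0 s8→1 s9→2 e10→1 s11→2 s11→3 s11→4 s11→5 s11→6  — peak 6.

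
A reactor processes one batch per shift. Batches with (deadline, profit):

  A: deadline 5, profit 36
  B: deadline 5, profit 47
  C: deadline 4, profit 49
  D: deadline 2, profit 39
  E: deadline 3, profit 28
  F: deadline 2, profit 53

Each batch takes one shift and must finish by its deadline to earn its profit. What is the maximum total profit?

224

Profit order: F=53 C=49 B=47 D=39 A=36 E=28
Assign: F→slot 2, C→slot 4, B→slot 5, D→slot 1, A→slot 3, E skipped.
Slots: [1:D] [2:F] [3:A] [4:C] [5:B]
Profit = 39 + 53 + 36 + 49 + 47 = 224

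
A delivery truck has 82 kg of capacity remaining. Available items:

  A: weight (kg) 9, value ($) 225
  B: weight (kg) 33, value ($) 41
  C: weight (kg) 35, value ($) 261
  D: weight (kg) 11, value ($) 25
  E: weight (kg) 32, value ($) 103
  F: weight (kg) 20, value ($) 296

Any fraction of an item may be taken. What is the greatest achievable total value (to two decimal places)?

Order: A (225/9=25.00) > F (296/20=14.80) > C (261/35=7.46) > E (103/32=3.22) > D (25/11=2.27) > B (41/33=1.24)
Fill: take A (9 @ 225) → take F (20 @ 296) → take C (35 @ 261) → take 18/32 of E → 57.94; 82/82 used.
Total value = 839.94

839.94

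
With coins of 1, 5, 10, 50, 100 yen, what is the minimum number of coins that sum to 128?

7

Greedy: take as many of the largest coin as possible, then repeat with the remainder.
128 = 1×100 + 2×10 + 1×5 + 3×1
Total coins = 1 + 2 + 1 + 3 = 7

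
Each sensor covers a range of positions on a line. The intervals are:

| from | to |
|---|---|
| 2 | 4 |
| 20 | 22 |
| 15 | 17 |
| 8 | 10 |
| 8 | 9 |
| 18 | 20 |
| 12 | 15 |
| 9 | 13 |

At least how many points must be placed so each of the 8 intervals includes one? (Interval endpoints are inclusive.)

4

Sort by right endpoint; whenever an interval is uncovered, place a point at its right end.
Sorted: [2,4] [8,9] [8,10] [9,13] [12,15] [15,17] [18,20] [20,22]
{[2,4]} hit by 4; {[8,9],[8,10],[9,13]} hit by 9; {[12,15],[15,17]} hit by 15; {[18,20],[20,22]} hit by 20.
Points: 4, 9, 15, 20 (4 total).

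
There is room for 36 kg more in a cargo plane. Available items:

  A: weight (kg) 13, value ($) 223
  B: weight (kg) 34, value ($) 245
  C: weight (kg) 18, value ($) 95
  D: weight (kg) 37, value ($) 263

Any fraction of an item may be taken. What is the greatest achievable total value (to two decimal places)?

Order: A (223/13=17.15) > B (245/34=7.21) > D (263/37=7.11) > C (95/18=5.28)
Fill: take A (13 @ 223) → take 23/34 of B → 165.74; 36/36 used.
Total value = 388.74

388.74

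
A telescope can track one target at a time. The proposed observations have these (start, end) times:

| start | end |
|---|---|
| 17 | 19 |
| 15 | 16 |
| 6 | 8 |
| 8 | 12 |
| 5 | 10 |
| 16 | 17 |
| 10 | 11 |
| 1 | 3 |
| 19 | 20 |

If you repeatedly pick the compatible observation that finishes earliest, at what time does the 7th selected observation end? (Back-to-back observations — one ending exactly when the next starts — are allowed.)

20

Sorted by end: (1,3)  (6,8)  (5,10)  (10,11)  (8,12)  (15,16)  (16,17)  (17,19)  (19,20)
take (1,3); take (6,8); take (10,11); take (15,16); take (16,17); take (17,19); take (19,20).
Selected: (1,3) (6,8) (10,11) (15,16) (16,17) (17,19) (19,20)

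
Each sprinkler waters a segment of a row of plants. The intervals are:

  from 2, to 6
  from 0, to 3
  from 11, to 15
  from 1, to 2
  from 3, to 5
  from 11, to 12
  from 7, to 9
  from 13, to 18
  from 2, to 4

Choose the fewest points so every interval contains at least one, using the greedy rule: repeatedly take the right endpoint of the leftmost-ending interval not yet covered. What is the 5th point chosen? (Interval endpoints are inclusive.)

Sorted: [1,2] [0,3] [2,4] [3,5] [2,6] [7,9] [11,12] [11,15] [13,18]
{[1,2],[0,3],[2,4]} hit by 2; {[3,5],[2,6]} hit by 5; {[7,9]} hit by 9; {[11,12],[11,15]} hit by 12; {[13,18]} hit by 18.
Points: 2, 5, 9, 12, 18 (5 total).

18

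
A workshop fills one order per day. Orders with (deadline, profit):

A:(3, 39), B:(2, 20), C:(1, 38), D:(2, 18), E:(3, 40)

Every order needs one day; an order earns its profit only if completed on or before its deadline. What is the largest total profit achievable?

117

Profit order: E=40 A=39 C=38 B=20 D=18
Assign: E→slot 3, A→slot 2, C→slot 1, B skipped, D skipped.
Slots: [1:C] [2:A] [3:E]
Profit = 38 + 39 + 40 = 117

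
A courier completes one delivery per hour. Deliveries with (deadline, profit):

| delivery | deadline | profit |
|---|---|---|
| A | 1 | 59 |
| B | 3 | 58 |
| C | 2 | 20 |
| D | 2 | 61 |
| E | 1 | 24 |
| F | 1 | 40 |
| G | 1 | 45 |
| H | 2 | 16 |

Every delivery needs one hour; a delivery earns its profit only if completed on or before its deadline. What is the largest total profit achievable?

Sort by profit descending; place each in the latest free slot ≤ its deadline.
Profit order: D=61 A=59 B=58 G=45 F=40 E=24 C=20 H=16
Assign: D→slot 2, A→slot 1, B→slot 3, G skipped, F skipped, E skipped, C skipped, H skipped.
Slots: [1:A] [2:D] [3:B]
Profit = 59 + 61 + 58 = 178

178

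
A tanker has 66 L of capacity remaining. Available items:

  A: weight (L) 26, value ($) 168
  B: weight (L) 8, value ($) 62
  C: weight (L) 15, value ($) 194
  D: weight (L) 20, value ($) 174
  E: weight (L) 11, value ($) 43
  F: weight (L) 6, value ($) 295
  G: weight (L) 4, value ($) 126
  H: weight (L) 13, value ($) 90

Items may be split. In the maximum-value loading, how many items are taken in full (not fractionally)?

Ratios (sorted): F 49.17, G 31.50, C 12.93, D 8.70, B 7.75, H 6.92, A 6.46, E 3.91
take F (6 @ 295); take G (4 @ 126); take C (15 @ 194); take D (20 @ 174); take B (8 @ 62); take H (13 @ 90). Capacity used 66/66.
6 item(s) taken whole.

6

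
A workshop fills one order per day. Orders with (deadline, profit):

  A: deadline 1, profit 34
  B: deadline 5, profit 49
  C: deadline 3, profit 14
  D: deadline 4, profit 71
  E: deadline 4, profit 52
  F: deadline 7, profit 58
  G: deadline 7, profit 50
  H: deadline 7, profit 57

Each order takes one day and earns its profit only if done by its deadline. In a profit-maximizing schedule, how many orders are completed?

Take jobs in profit order; each goes to the latest open slot no later than its deadline.
By profit: D(d4,71), F(d7,58), H(d7,57), E(d4,52), G(d7,50), B(d5,49), A(d1,34), C(d3,14)
D→slot 4; F→slot 7; H→slot 6; E→slot 3; G→slot 5; B→slot 2; A→slot 1; C skipped.
7 of 8 scheduled.

7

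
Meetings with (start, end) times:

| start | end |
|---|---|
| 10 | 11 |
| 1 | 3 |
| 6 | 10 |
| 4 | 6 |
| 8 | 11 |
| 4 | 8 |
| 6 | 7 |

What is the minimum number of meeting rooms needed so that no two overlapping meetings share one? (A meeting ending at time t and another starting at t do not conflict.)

3

Events (time:±→running): 1:+→1 3:-→0 4:+→1 4:+→2 6:-→1 6:+→2 6:+→3 … peak 3.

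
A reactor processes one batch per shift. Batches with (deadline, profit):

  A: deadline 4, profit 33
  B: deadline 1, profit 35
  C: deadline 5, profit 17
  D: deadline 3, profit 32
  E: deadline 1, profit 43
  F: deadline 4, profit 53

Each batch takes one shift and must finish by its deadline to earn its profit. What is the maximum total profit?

Sort by profit descending; place each in the latest free slot ≤ its deadline.
Profit order: F=53 E=43 B=35 A=33 D=32 C=17
Assign: F→slot 4, E→slot 1, B skipped, A→slot 3, D→slot 2, C→slot 5.
Slots: [1:E] [2:D] [3:A] [4:F] [5:C]
Profit = 43 + 32 + 33 + 53 + 17 = 178

178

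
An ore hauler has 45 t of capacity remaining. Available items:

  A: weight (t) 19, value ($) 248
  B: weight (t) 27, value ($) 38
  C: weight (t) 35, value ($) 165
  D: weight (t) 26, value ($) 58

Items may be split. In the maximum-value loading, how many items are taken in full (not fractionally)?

1

Order: A (248/19=13.05) > C (165/35=4.71) > D (58/26=2.23) > B (38/27=1.41)
Fill: take A (19 @ 248) → take 26/35 of C → 122.57; 45/45 used.
1 item(s) taken whole; one partial (take 26/35 of C).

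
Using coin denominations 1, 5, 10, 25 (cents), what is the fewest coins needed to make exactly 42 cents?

5

Use the largest denomination that fits, subtract, and repeat.
42 = 1×25 + 1×10 + 1×5 + 2×1
Total coins = 1 + 1 + 1 + 2 = 5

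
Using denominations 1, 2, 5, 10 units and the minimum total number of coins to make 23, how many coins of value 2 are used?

Use the largest denomination that fits, subtract, and repeat.
23 = 2×10 + 1×2 + 1×1
Count of 2: 1

1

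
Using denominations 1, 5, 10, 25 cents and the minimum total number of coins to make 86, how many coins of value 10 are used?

1

86 = 3×25 + 1×10 + 1×1
Count of 10: 1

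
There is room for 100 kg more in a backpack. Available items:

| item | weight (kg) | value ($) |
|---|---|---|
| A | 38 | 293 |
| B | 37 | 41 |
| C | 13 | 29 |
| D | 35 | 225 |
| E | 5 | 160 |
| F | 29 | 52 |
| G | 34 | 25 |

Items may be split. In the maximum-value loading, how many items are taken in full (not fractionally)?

Greedy by value/weight ratio, highest first.
Ratios (sorted): E 32.00, A 7.71, D 6.43, C 2.23, F 1.79, B 1.11, G 0.74
take E (5 @ 160); take A (38 @ 293); take D (35 @ 225); take C (13 @ 29); take 9/29 of F → 16.14. Capacity used 100/100.
4 item(s) taken whole; one partial (take 9/29 of F).

4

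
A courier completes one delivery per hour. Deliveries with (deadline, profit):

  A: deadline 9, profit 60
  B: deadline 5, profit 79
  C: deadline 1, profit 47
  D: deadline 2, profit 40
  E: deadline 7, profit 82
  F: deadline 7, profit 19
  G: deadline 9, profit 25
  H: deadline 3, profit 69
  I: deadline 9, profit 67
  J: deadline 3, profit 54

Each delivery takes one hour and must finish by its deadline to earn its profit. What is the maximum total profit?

502

Sort by profit descending; place each in the latest free slot ≤ its deadline.
By profit: E(d7,82), B(d5,79), H(d3,69), I(d9,67), A(d9,60), J(d3,54), C(d1,47), D(d2,40), G(d9,25), F(d7,19)
E→slot 7; B→slot 5; H→slot 3; I→slot 9; A→slot 8; J→slot 2; C→slot 1; D skipped; G→slot 6; F→slot 4.
Profit = 47 + 54 + 69 + 19 + 79 + 25 + 82 + 60 + 67 = 502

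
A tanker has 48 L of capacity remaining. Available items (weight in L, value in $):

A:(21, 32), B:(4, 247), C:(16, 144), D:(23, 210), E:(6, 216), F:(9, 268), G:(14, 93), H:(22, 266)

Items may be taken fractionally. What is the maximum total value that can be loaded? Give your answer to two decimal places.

Order: B (247/4=61.75) > E (216/6=36.00) > F (268/9=29.78) > H (266/22=12.09) > D (210/23=9.13) > C (144/16=9.00) > G (93/14=6.64) > A (32/21=1.52)
Fill: take B (4 @ 247) → take E (6 @ 216) → take F (9 @ 268) → take H (22 @ 266) → take 7/23 of D → 63.91; 48/48 used.
Total value = 1060.91

1060.91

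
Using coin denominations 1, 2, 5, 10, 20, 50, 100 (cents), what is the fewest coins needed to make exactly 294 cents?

7

Use the largest denomination that fits, subtract, and repeat.
294 − 2×100→94 − 1×50→44 − 2×20→4 − 2×2→0
Total coins = 2 + 1 + 2 + 2 = 7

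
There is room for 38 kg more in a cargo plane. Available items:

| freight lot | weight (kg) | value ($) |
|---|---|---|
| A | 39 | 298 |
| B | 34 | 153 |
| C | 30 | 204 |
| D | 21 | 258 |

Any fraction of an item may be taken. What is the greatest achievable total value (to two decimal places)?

Sort by value per unit weight and fill in that order.
Ratios (sorted): D 12.29, A 7.64, C 6.80, B 4.50
take D (21 @ 258); take 17/39 of A → 129.90. Capacity used 38/38.
Total value = 387.90

387.90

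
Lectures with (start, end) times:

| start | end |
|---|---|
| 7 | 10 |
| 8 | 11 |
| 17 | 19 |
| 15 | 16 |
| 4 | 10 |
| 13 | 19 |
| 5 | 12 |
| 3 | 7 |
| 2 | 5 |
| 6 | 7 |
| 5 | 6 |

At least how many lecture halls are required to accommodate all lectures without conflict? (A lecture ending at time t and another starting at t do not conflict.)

4

starts: [2, 3, 4, 5, 5, 6, 7, 8, 13, 15, 17]
ends:   [5, 6, 7, 7, 10, 10, 11, 12, 16, 19, 19]
s2→1 s3→2 s4→3 e5→2 s5→3 s5→4  — peak 4.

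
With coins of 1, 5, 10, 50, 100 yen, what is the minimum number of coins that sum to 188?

9

Greedy: take as many of the largest coin as possible, then repeat with the remainder.
188 − 1×100→88 − 1×50→38 − 3×10→8 − 1×5→3 − 3×1→0
Total coins = 1 + 1 + 3 + 1 + 3 = 9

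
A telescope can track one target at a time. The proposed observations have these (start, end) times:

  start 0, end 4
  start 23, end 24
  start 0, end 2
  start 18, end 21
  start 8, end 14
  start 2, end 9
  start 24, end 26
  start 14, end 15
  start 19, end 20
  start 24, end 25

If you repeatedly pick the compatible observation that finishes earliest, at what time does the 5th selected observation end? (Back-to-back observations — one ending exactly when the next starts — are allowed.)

By end time: (0,2), (0,4), (2,9), (8,14), (14,15), (19,20), (18,21), (23,24), (24,25), (24,26).
Pick (0,2); next start ≥ 2 → (2,9); next start ≥ 9 → (14,15); next start ≥ 15 → (19,20); next start ≥ 20 → (23,24); next start ≥ 24 → (24,25).
Selected: (0,2) (2,9) (14,15) (19,20) (23,24) (24,25)

24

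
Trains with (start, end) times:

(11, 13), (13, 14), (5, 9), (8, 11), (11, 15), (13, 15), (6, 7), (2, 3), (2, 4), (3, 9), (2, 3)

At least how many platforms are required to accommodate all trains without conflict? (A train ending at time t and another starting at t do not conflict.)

3

The answer is the maximum number of intervals overlapping at any instant.
starts: [2, 2, 2, 3, 5, 6, 8, 11, 11, 13, 13]
ends:   [3, 3, 4, 7, 9, 9, 11, 13, 14, 15, 15]
s2→1 s2→2 s2→3  — peak 3.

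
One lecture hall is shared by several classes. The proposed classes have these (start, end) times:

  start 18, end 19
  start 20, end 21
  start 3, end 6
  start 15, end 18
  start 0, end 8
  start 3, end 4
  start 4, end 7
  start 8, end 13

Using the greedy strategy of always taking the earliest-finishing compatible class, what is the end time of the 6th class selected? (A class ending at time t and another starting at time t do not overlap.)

Sorted by end: (3,4)  (3,6)  (4,7)  (0,8)  (8,13)  (15,18)  (18,19)  (20,21)
take (3,4); take (4,7); take (8,13); take (15,18); take (18,19); take (20,21).
Selected: (3,4) (4,7) (8,13) (15,18) (18,19) (20,21)

21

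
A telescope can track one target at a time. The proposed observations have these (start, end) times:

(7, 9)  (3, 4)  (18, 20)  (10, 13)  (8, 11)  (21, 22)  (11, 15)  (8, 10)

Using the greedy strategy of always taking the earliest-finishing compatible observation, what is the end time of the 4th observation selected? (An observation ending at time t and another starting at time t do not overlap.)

By end time: (3,4), (7,9), (8,10), (8,11), (10,13), (11,15), (18,20), (21,22).
Pick (3,4); next start ≥ 4 → (7,9); next start ≥ 9 → (10,13); next start ≥ 13 → (18,20); next start ≥ 20 → (21,22).
Selected: (3,4) (7,9) (10,13) (18,20) (21,22)

20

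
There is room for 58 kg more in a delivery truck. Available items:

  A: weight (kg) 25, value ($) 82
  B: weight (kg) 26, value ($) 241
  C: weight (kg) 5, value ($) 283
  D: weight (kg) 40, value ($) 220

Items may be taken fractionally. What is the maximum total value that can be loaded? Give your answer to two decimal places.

Sort by value per unit weight and fill in that order.
Ratios (sorted): C 56.60, B 9.27, D 5.50, A 3.28
take C (5 @ 283); take B (26 @ 241); take 27/40 of D → 148.50. Capacity used 58/58.
Total value = 672.50

672.50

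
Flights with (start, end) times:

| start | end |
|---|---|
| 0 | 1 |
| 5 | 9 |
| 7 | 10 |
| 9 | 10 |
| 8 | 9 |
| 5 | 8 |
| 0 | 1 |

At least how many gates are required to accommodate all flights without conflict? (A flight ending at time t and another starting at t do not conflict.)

The answer is the maximum number of intervals overlapping at any instant.
Events (time:±→running): 0:+→1 0:+→2 1:-→1 1:-→0 5:+→1 5:+→2 7:+→3 … peak 3.

3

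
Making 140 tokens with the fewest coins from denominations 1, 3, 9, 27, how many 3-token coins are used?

1

140 = 5×27 + 1×3 + 2×1
Count of 3: 1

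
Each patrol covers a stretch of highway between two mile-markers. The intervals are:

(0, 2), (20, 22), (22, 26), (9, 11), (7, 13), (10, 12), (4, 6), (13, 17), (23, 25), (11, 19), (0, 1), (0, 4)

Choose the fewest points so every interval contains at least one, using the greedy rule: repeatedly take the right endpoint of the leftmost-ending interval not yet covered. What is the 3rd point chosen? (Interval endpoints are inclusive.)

11

By right end: [0,1]  [0,2]  [0,4]  [4,6]  [9,11]  [10,12]  [7,13]  [13,17]  [11,19]  [20,22]  [23,25]  [22,26]
[0,1] uncovered → point at 1; [4,6] uncovered → point at 6; [9,11] uncovered → point at 11; [13,17] uncovered → point at 17; [20,22] uncovered → point at 22; [23,25] uncovered → point at 25.
Points: 1, 6, 11, 17, 22, 25 (6 total).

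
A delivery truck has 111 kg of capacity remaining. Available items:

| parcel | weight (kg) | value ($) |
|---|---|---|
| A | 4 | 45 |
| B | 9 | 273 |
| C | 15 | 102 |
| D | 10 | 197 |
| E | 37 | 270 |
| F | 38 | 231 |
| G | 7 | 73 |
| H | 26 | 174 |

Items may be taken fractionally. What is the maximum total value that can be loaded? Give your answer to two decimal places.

Sort by value per unit weight and fill in that order.
Ratios (sorted): B 30.33, D 19.70, A 11.25, G 10.43, E 7.30, C 6.80, H 6.69, F 6.08
take B (9 @ 273); take D (10 @ 197); take A (4 @ 45); take G (7 @ 73); take E (37 @ 270); take C (15 @ 102); take H (26 @ 174); take 3/38 of F → 18.24. Capacity used 111/111.
Total value = 1152.24

1152.24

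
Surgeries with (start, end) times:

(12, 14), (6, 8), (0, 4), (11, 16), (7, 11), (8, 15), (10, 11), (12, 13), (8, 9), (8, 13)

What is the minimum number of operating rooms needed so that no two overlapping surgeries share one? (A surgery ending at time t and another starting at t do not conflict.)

5

Count concurrent intervals with a sweep; the peak is the room count.
starts: [0, 6, 7, 8, 8, 8, 10, 11, 12, 12]
ends:   [4, 8, 9, 11, 11, 13, 13, 14, 15, 16]
s0→1 e4→0 s6→1 s7→2 e8→1 s8→2 s8→3 s8→4 e9→3 s10→4 e11→3 e11→2 s11→3 s12→4 s12→5  — peak 5.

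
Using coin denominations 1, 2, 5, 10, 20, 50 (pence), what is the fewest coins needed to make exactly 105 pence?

3

105 − 2×50→5 − 1×5→0
Total coins = 2 + 1 = 3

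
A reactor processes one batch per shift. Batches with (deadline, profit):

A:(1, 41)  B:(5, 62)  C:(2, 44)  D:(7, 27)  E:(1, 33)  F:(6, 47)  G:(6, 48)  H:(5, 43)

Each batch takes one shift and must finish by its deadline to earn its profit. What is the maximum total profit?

Sort by profit descending; place each in the latest free slot ≤ its deadline.
By profit: B(d5,62), G(d6,48), F(d6,47), C(d2,44), H(d5,43), A(d1,41), E(d1,33), D(d7,27)
B→slot 5; G→slot 6; F→slot 4; C→slot 2; H→slot 3; A→slot 1; E skipped; D→slot 7.
Profit = 41 + 44 + 43 + 47 + 62 + 48 + 27 = 312

312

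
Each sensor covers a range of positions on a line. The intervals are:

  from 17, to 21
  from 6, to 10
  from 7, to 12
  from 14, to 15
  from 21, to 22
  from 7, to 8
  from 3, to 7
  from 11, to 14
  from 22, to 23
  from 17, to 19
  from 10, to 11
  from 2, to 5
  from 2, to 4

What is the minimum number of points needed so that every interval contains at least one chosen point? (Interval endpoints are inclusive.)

Sort by right endpoint; whenever an interval is uncovered, place a point at its right end.
By right end: [2,4]  [2,5]  [3,7]  [7,8]  [6,10]  [10,11]  [7,12]  [11,14]  [14,15]  [17,19]  [17,21]  [21,22]  [22,23]
[2,4] uncovered → point at 4; [7,8] uncovered → point at 8; [10,11] uncovered → point at 11; [14,15] uncovered → point at 15; [17,19] uncovered → point at 19; [21,22] uncovered → point at 22.
Points: 4, 8, 11, 15, 19, 22 (6 total).

6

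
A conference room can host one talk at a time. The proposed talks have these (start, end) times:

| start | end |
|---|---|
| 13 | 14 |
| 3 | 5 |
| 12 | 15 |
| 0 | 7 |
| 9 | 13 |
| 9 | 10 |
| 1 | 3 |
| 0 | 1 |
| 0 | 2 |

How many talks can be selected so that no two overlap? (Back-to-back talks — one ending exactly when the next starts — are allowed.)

By end time: (0,1), (0,2), (1,3), (3,5), (0,7), (9,10), (9,13), (13,14), (12,15).
Pick (0,1); next start ≥ 1 → (1,3); next start ≥ 3 → (3,5); next start ≥ 5 → (9,10); next start ≥ 10 → (13,14).
Selected 5 talks.

5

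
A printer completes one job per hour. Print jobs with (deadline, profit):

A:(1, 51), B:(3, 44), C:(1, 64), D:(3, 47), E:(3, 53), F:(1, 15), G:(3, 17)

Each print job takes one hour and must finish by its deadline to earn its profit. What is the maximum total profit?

Sort by profit descending; place each in the latest free slot ≤ its deadline.
Profit order: C=64 E=53 A=51 D=47 B=44 G=17 F=15
Assign: C→slot 1, E→slot 3, A skipped, D→slot 2, B skipped, G skipped, F skipped.
Slots: [1:C] [2:D] [3:E]
Profit = 64 + 47 + 53 = 164

164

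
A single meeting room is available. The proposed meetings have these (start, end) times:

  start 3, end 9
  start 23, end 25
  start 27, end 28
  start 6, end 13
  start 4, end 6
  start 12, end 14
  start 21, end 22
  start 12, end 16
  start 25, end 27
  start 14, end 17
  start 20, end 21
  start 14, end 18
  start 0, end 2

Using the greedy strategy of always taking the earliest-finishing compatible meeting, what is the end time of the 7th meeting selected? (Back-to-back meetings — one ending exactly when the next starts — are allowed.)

Order by finish time; keep every interval that doesn't clash with the previous kept one.
Sorted by end: (0,2)  (4,6)  (3,9)  (6,13)  (12,14)  (12,16)  (14,17)  (14,18)  (20,21)  (21,22)  (23,25)  (25,27)  (27,28)
take (0,2); take (4,6); take (6,13); take (14,17); take (20,21); take (21,22); take (23,25); take (25,27); take (27,28).
Selected: (0,2) (4,6) (6,13) (14,17) (20,21) (21,22) (23,25) (25,27) (27,28)

25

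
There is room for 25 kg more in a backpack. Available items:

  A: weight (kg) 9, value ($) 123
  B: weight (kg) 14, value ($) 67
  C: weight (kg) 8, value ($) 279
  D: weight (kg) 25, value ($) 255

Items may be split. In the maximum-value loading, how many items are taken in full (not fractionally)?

2

Order: C (279/8=34.88) > A (123/9=13.67) > D (255/25=10.20) > B (67/14=4.79)
Fill: take C (8 @ 279) → take A (9 @ 123) → take 8/25 of D → 81.60; 25/25 used.
2 item(s) taken whole; one partial (take 8/25 of D).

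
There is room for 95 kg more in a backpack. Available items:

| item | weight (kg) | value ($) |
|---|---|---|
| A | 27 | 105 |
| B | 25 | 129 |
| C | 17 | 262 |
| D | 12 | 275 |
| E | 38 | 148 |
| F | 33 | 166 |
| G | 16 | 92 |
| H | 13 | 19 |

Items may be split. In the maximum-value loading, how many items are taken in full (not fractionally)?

Greedy by value/weight ratio, highest first.
Ratios (sorted): D 22.92, C 15.41, G 5.75, B 5.16, F 5.03, E 3.89, A 3.89, H 1.46
take D (12 @ 275); take C (17 @ 262); take G (16 @ 92); take B (25 @ 129); take 25/33 of F → 125.76. Capacity used 95/95.
4 item(s) taken whole; one partial (take 25/33 of F).

4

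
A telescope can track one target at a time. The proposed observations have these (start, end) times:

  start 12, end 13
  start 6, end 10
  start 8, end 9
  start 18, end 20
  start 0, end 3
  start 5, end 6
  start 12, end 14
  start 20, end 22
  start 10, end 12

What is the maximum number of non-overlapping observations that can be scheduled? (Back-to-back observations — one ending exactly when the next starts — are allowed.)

Greedy by earliest finish: after sorting by end time, pick each interval compatible with the last pick.
By end time: (0,3), (5,6), (8,9), (6,10), (10,12), (12,13), (12,14), (18,20), (20,22).
Pick (0,3); next start ≥ 3 → (5,6); next start ≥ 6 → (8,9); next start ≥ 9 → (10,12); next start ≥ 12 → (12,13); next start ≥ 13 → (18,20); next start ≥ 20 → (20,22).
Selected 7 observations.

7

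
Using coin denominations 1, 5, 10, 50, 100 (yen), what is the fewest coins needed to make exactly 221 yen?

5

221 = 2×100 + 2×10 + 1×1
Total coins = 2 + 2 + 1 = 5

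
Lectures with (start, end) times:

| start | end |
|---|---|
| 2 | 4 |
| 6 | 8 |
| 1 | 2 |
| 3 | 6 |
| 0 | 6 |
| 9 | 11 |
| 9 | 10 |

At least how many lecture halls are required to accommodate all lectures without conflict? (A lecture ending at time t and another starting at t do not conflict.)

3

starts: [0, 1, 2, 3, 6, 9, 9]
ends:   [2, 4, 6, 6, 8, 10, 11]
s0→1 s1→2 e2→1 s2→2 s3→3  — peak 3.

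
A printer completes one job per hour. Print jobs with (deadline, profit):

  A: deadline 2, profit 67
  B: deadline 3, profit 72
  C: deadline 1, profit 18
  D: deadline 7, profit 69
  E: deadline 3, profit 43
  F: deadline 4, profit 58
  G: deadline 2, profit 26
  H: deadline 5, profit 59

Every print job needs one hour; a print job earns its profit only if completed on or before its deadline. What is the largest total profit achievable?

368

Take jobs in profit order; each goes to the latest open slot no later than its deadline.
Profit order: B=72 D=69 A=67 H=59 F=58 E=43 G=26 C=18
Assign: B→slot 3, D→slot 7, A→slot 2, H→slot 5, F→slot 4, E→slot 1, G skipped, C skipped.
Slots: [1:E] [2:A] [3:B] [4:F] [5:H] [7:D]
Profit = 43 + 67 + 72 + 58 + 59 + 69 = 368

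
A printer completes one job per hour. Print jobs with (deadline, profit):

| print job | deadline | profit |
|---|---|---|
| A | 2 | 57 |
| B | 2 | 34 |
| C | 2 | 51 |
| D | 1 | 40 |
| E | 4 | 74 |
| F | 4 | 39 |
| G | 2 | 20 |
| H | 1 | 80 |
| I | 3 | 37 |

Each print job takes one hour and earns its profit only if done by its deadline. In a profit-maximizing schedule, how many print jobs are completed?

Take jobs in profit order; each goes to the latest open slot no later than its deadline.
Profit order: H=80 E=74 A=57 C=51 D=40 F=39 I=37 B=34 G=20
Assign: H→slot 1, E→slot 4, A→slot 2, C skipped, D skipped, F→slot 3, I skipped, B skipped, G skipped.
Slots: [1:H] [2:A] [3:F] [4:E]
4 of 9 scheduled.

4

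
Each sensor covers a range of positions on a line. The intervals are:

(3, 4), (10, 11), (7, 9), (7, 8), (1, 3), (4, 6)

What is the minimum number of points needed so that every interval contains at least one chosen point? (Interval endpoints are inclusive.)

Sort by right endpoint; whenever an interval is uncovered, place a point at its right end.
By right end: [1,3]  [3,4]  [4,6]  [7,8]  [7,9]  [10,11]
[1,3] uncovered → point at 3; [4,6] uncovered → point at 6; [7,8] uncovered → point at 8; [10,11] uncovered → point at 11.
Points: 3, 6, 8, 11 (4 total).

4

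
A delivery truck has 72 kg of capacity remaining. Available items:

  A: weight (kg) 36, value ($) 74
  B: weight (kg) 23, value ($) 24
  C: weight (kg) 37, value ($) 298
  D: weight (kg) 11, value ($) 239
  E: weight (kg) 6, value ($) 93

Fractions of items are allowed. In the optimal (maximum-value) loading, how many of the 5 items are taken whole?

3

Order: D (239/11=21.73) > E (93/6=15.50) > C (298/37=8.05) > A (74/36=2.06) > B (24/23=1.04)
Fill: take D (11 @ 239) → take E (6 @ 93) → take C (37 @ 298) → take 18/36 of A → 37.00; 72/72 used.
3 item(s) taken whole; one partial (take 18/36 of A).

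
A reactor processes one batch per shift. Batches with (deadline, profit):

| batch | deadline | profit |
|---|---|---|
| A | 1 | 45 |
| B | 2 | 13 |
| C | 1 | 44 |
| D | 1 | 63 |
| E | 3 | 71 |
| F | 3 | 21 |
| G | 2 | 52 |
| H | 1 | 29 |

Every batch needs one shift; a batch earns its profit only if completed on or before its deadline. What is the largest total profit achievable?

186

Sort by profit descending; place each in the latest free slot ≤ its deadline.
By profit: E(d3,71), D(d1,63), G(d2,52), A(d1,45), C(d1,44), H(d1,29), F(d3,21), B(d2,13)
E→slot 3; D→slot 1; G→slot 2; A skipped; C skipped; H skipped; F skipped; B skipped.
Profit = 63 + 52 + 71 = 186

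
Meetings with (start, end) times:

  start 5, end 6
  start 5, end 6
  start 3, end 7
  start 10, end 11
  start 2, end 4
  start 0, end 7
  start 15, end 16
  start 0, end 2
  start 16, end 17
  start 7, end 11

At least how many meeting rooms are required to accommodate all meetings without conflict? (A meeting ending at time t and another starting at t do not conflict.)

4

Events (time:±→running): 0:+→1 0:+→2 2:-→1 2:+→2 3:+→3 4:-→2 5:+→3 5:+→4 … peak 4.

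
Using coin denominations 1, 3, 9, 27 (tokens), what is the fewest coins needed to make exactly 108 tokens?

4

Greedy: take as many of the largest coin as possible, then repeat with the remainder.
108 − 4×27→0
Total coins = 4 = 4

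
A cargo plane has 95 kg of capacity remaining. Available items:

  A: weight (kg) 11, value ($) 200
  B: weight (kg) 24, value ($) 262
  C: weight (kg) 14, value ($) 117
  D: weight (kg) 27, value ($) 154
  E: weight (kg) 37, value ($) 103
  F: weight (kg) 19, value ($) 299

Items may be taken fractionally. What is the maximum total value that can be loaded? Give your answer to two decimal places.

Greedy by value/weight ratio, highest first.
Ratios (sorted): A 18.18, F 15.74, B 10.92, C 8.36, D 5.70, E 2.78
take A (11 @ 200); take F (19 @ 299); take B (24 @ 262); take C (14 @ 117); take D (27 @ 154). Capacity used 95/95.
Total value = 1032.00

1032.00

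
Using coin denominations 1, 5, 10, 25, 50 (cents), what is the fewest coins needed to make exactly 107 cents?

Greedy: take as many of the largest coin as possible, then repeat with the remainder.
107 = 2×50 + 1×5 + 2×1
Total coins = 2 + 1 + 2 = 5

5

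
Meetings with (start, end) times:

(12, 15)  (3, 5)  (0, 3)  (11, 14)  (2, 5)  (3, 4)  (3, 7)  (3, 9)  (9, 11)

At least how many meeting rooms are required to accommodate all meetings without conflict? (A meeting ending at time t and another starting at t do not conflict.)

The answer is the maximum number of intervals overlapping at any instant.
starts: [0, 2, 3, 3, 3, 3, 9, 11, 12]
ends:   [3, 4, 5, 5, 7, 9, 11, 14, 15]
s0→1 s2→2 e3→1 s3→2 s3→3 s3→4 s3→5  — peak 5.

5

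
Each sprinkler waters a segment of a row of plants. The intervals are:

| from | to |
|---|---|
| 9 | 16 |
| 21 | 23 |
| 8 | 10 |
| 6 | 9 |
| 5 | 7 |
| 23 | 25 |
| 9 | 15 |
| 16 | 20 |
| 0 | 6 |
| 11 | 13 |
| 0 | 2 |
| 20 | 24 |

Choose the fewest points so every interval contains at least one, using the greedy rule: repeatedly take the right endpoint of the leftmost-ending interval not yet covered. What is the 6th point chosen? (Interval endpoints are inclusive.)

23

Sort by right endpoint; whenever an interval is uncovered, place a point at its right end.
Sorted: [0,2] [0,6] [5,7] [6,9] [8,10] [11,13] [9,15] [9,16] [16,20] [21,23] [20,24] [23,25]
{[0,2],[0,6]} hit by 2; {[5,7],[6,9]} hit by 7; {[8,10]} hit by 10; {[11,13],[9,15],[9,16]} hit by 13; {[16,20]} hit by 20; {[21,23],[20,24],[23,25]} hit by 23.
Points: 2, 7, 10, 13, 20, 23 (6 total).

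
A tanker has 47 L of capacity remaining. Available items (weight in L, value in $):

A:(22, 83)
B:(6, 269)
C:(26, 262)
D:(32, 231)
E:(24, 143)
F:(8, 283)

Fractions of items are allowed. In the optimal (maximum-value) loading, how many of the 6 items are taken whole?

3

Order: B (269/6=44.83) > F (283/8=35.38) > C (262/26=10.08) > D (231/32=7.22) > E (143/24=5.96) > A (83/22=3.77)
Fill: take B (6 @ 269) → take F (8 @ 283) → take C (26 @ 262) → take 7/32 of D → 50.53; 47/47 used.
3 item(s) taken whole; one partial (take 7/32 of D).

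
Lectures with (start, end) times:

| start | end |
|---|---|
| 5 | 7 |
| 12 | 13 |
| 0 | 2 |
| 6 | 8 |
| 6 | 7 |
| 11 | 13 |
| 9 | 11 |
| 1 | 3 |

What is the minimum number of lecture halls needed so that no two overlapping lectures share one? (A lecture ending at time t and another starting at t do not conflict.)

3

Count concurrent intervals with a sweep; the peak is the room count.
starts: [0, 1, 5, 6, 6, 9, 11, 12]
ends:   [2, 3, 7, 7, 8, 11, 13, 13]
s0→1 s1→2 e2→1 e3→0 s5→1 s6→2 s6→3  — peak 3.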